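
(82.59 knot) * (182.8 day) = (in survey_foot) 2.202e+09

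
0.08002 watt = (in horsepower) 0.0001073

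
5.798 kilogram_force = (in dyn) 5.686e+06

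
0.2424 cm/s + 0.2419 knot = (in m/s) 0.1269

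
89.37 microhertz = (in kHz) 8.937e-08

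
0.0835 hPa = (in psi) 0.001211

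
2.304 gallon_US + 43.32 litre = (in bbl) 0.3273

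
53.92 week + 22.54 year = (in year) 23.57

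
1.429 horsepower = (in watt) 1066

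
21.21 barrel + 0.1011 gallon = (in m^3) 3.373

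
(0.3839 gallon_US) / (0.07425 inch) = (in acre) 0.0001904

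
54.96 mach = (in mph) 4.186e+04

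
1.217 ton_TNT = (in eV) 3.178e+28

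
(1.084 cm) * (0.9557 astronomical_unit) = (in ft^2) 1.668e+10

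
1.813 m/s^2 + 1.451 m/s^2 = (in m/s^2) 3.264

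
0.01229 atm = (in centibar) 1.245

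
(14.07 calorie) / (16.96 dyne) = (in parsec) 1.125e-11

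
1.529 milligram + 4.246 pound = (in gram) 1926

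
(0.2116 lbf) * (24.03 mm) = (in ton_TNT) 5.406e-12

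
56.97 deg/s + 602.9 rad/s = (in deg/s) 3.46e+04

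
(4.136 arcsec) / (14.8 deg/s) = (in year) 2.462e-12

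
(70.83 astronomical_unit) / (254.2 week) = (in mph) 1.542e+05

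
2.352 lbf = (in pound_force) 2.352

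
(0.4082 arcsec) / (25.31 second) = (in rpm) 7.467e-07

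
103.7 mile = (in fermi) 1.669e+20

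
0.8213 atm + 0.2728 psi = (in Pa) 8.51e+04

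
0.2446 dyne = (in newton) 2.446e-06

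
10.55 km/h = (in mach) 0.008607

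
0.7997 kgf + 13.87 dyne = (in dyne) 7.843e+05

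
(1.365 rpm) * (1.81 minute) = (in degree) 889.4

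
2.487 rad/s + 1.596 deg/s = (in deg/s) 144.1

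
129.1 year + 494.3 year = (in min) 3.277e+08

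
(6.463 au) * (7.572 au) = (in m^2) 1.095e+24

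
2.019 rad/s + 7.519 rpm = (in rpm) 26.8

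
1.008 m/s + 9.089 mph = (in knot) 9.858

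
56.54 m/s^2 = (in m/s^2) 56.54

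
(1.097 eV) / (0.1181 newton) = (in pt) 4.219e-15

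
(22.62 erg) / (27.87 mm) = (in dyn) 8.116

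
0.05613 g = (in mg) 56.13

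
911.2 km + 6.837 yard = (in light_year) 9.631e-11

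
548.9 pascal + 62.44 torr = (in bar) 0.08874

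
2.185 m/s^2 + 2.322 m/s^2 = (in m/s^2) 4.507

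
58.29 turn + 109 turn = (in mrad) 1.051e+06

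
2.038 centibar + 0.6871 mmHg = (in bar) 0.0213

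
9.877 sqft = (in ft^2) 9.877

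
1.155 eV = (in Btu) 1.754e-22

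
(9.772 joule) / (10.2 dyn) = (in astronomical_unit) 6.404e-07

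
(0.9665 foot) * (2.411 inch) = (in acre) 4.458e-06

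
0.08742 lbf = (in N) 0.3889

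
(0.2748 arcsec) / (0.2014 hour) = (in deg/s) 1.053e-07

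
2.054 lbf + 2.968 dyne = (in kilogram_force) 0.9317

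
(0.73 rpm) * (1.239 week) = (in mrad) 5.728e+07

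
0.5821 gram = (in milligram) 582.1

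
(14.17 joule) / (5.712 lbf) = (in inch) 21.96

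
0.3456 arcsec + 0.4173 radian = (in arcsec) 8.607e+04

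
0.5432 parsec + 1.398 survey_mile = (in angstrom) 1.676e+26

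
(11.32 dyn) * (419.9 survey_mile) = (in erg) 7.65e+08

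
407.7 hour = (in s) 1.468e+06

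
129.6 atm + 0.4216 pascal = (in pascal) 1.313e+07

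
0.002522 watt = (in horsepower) 3.382e-06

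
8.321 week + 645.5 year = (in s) 2.036e+10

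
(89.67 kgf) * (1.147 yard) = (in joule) 922.3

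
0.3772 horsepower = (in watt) 281.3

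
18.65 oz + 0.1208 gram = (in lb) 1.166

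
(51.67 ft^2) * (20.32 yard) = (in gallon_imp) 1.962e+04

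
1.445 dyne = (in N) 1.445e-05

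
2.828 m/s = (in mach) 0.008305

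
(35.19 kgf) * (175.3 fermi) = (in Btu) 5.734e-14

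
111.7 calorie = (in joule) 467.4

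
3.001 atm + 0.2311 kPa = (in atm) 3.003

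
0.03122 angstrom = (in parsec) 1.012e-28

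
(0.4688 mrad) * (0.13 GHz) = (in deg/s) 3.492e+06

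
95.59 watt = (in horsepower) 0.1282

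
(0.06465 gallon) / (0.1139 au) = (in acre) 3.549e-18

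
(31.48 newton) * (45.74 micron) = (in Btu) 1.365e-06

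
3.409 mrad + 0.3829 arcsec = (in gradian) 0.2171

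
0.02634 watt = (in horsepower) 3.532e-05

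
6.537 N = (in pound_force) 1.47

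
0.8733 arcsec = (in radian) 4.234e-06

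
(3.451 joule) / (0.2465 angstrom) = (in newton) 1.4e+11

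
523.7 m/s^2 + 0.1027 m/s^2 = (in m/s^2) 523.8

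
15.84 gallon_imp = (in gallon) 19.02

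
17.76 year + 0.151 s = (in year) 17.76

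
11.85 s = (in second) 11.85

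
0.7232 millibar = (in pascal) 72.32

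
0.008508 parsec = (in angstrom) 2.625e+24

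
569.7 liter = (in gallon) 150.5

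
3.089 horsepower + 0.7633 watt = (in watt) 2304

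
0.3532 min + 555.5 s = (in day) 0.006675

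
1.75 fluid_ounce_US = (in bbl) 0.0003255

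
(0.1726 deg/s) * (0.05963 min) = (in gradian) 0.6861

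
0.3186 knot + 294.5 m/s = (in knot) 572.8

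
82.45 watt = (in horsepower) 0.1106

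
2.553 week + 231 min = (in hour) 432.8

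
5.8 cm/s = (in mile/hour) 0.1297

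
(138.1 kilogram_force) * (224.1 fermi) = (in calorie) 7.254e-11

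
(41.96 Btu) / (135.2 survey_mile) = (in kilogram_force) 0.02075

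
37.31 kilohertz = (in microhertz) 3.731e+10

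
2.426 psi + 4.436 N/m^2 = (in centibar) 16.73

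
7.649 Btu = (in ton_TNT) 1.929e-06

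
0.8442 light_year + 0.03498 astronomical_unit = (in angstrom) 7.987e+25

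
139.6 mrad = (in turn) 0.02222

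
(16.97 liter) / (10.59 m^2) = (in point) 4.542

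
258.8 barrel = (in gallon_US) 1.087e+04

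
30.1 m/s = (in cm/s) 3010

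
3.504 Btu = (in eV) 2.307e+22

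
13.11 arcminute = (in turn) 0.0006069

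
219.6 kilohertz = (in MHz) 0.2196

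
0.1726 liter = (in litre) 0.1726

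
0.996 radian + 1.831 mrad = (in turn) 0.1588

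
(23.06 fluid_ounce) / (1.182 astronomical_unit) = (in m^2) 3.857e-15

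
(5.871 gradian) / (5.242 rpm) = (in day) 1.944e-06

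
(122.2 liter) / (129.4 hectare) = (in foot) 3.098e-07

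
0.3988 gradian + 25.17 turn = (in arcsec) 3.262e+07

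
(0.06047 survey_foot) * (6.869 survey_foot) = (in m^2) 0.03859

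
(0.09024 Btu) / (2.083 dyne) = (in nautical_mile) 2468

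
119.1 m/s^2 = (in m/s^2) 119.1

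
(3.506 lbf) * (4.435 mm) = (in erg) 6.917e+05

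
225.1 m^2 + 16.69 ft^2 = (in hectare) 0.02267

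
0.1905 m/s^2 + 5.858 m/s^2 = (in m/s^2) 6.048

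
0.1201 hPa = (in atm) 0.0001185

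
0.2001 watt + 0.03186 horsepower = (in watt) 23.96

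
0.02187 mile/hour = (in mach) 2.871e-05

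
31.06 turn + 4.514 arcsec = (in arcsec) 4.025e+07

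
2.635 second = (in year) 8.356e-08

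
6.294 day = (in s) 5.438e+05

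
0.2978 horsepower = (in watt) 222.1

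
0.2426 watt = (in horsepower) 0.0003253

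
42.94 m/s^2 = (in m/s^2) 42.94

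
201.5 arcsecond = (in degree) 0.05597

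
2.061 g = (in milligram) 2061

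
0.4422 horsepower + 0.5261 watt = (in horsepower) 0.4429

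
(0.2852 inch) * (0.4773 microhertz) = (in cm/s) 3.458e-07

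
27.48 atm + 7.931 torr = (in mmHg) 2.089e+04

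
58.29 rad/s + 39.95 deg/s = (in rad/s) 58.99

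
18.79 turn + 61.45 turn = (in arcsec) 1.04e+08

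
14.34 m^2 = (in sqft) 154.4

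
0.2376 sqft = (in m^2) 0.02207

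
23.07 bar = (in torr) 1.73e+04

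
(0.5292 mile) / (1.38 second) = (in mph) 1381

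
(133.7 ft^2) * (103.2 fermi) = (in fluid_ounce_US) 4.334e-08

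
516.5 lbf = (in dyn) 2.298e+08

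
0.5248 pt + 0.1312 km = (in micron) 1.312e+08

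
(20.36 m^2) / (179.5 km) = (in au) 7.582e-16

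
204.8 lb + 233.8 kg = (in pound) 720.2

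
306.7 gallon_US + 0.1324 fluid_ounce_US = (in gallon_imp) 255.4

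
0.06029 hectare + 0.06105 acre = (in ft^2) 9149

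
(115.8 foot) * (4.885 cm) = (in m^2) 1.724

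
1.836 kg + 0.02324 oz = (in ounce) 64.79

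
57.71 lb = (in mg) 2.618e+07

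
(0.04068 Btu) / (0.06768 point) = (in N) 1.798e+06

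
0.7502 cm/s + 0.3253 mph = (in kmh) 0.5505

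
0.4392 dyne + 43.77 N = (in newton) 43.77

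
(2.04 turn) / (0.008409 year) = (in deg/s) 0.002769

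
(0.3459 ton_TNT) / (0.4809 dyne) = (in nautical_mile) 1.625e+11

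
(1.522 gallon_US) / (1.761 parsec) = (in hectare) 1.06e-23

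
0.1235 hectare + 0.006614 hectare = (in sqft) 1.401e+04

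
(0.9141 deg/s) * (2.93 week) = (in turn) 4500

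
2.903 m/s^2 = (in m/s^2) 2.903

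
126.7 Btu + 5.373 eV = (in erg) 1.337e+12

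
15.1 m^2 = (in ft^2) 162.5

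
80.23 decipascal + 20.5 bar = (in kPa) 2050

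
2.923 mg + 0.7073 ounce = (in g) 20.05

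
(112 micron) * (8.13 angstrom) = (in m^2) 9.106e-14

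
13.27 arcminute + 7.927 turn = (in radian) 49.81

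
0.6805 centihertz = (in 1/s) 0.006805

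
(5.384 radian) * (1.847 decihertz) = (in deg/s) 56.98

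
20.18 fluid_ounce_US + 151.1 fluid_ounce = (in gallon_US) 1.338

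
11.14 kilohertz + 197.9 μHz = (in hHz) 111.4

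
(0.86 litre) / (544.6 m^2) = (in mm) 0.001579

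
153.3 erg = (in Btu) 1.453e-08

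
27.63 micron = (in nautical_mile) 1.492e-08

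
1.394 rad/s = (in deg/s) 79.87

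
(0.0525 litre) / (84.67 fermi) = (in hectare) 6.201e+04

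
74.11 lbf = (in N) 329.7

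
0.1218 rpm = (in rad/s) 0.01275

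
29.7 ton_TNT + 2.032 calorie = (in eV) 7.756e+29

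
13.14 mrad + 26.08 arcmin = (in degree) 1.188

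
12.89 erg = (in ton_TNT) 3.081e-16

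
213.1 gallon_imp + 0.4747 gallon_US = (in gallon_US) 256.4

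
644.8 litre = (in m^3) 0.6448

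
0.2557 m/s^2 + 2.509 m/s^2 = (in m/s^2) 2.765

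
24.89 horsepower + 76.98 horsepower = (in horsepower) 101.9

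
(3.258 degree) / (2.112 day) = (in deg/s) 1.785e-05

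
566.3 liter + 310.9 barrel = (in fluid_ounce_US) 1.691e+06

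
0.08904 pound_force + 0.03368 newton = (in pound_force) 0.09661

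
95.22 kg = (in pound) 209.9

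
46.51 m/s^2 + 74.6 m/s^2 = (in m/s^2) 121.1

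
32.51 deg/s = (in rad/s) 0.5674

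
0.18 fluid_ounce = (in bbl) 3.348e-05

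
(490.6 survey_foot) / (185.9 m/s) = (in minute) 0.01341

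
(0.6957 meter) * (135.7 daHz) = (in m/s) 944.1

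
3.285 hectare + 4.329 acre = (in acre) 12.45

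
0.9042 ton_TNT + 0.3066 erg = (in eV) 2.361e+28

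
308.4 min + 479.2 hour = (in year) 0.05529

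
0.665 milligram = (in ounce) 2.346e-05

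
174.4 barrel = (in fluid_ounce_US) 9.376e+05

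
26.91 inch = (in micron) 6.835e+05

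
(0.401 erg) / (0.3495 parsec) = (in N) 3.718e-24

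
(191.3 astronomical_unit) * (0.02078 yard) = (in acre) 1.344e+08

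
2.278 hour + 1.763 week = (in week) 1.777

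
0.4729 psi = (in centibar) 3.261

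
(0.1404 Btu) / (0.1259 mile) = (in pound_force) 0.1644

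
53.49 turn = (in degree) 1.926e+04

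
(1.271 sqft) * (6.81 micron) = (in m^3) 8.041e-07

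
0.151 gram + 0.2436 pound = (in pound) 0.2439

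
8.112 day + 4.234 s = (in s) 7.009e+05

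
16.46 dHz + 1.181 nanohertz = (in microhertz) 1.646e+06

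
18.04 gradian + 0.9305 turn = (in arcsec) 1.264e+06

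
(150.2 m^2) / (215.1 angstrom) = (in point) 1.979e+13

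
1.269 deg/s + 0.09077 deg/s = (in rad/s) 0.02373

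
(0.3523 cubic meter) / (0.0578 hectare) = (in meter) 0.0006095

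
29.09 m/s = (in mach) 0.08543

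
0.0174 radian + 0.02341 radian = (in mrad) 40.81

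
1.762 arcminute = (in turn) 8.157e-05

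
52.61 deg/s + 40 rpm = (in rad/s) 5.107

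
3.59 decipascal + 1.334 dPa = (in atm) 4.86e-06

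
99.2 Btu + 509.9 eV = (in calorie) 2.501e+04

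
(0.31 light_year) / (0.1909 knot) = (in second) 2.986e+16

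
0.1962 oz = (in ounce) 0.1962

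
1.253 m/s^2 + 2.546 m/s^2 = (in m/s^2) 3.799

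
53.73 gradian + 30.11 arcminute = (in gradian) 54.29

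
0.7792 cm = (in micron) 7792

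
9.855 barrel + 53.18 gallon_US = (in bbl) 11.12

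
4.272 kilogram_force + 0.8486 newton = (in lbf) 9.609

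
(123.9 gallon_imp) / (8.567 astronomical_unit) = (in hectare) 4.395e-17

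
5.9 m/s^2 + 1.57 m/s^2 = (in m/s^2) 7.47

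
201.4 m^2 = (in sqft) 2168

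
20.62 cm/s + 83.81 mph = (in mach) 0.1106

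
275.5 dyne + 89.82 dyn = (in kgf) 0.0003725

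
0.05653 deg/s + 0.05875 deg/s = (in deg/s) 0.1153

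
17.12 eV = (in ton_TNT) 6.556e-28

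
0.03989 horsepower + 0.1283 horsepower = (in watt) 125.4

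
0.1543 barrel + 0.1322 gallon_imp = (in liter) 25.13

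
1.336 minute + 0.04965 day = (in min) 72.83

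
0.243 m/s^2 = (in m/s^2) 0.243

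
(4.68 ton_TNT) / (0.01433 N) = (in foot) 4.483e+12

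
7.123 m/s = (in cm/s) 712.3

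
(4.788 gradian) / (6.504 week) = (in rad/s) 1.912e-08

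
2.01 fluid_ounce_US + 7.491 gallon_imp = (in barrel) 0.2146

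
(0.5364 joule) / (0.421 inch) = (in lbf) 11.28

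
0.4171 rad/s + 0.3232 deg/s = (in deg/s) 24.22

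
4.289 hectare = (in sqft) 4.617e+05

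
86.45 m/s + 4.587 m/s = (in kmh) 327.7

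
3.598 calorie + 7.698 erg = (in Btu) 0.01427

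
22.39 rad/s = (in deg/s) 1283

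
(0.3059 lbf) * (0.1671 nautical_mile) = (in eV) 2.628e+21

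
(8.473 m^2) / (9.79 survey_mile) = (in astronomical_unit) 3.595e-15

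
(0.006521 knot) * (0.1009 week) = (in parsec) 6.634e-15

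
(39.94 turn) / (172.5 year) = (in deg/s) 2.643e-06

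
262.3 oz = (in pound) 16.39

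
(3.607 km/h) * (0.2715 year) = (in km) 8579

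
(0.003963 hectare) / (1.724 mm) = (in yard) 2.514e+04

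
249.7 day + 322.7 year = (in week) 1.686e+04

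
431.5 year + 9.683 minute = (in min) 2.268e+08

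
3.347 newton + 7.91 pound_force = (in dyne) 3.853e+06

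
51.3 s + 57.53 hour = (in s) 2.072e+05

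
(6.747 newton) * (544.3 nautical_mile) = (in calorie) 1.626e+06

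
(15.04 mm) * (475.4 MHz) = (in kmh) 2.574e+07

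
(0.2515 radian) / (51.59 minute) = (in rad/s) 8.125e-05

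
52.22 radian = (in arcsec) 1.077e+07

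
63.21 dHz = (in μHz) 6.321e+06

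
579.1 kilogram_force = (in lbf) 1277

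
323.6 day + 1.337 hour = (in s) 2.796e+07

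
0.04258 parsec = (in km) 1.314e+12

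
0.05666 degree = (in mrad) 0.9889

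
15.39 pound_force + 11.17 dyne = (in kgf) 6.981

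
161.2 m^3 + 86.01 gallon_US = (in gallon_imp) 3.553e+04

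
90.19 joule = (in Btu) 0.08548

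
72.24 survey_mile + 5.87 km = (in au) 8.164e-07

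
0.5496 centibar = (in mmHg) 4.122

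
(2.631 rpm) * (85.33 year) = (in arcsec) 1.529e+14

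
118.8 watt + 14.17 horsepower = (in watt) 1.069e+04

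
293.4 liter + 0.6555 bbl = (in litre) 397.6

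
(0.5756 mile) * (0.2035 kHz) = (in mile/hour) 4.217e+05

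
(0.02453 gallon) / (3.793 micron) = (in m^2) 24.48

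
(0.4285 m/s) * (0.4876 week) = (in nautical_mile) 68.23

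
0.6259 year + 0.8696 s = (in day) 228.5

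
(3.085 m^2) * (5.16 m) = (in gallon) 4205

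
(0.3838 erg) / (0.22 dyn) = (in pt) 49.45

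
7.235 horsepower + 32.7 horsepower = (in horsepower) 39.94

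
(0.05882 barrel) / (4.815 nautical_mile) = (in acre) 2.591e-10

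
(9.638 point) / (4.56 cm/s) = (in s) 0.07456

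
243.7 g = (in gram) 243.7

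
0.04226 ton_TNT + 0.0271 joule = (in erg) 1.768e+15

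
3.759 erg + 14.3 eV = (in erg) 3.759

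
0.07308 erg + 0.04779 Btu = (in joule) 50.42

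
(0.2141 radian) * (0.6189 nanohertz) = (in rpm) 1.265e-09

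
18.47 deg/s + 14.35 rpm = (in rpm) 17.43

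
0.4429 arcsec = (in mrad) 0.002147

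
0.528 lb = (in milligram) 2.395e+05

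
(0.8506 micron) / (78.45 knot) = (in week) 3.485e-14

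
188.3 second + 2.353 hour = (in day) 0.1002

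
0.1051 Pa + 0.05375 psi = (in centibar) 0.3707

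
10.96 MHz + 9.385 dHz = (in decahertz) 1.096e+06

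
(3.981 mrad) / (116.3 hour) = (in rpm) 9.08e-08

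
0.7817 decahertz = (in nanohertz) 7.817e+09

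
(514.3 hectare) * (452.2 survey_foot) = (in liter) 7.089e+11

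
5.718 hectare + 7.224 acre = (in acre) 21.35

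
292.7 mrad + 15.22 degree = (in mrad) 558.3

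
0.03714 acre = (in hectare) 0.01503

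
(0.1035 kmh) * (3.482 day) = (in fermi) 8.649e+18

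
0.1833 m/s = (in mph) 0.41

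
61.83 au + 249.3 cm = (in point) 2.622e+16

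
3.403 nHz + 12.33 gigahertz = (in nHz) 1.233e+19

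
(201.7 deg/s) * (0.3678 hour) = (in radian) 4661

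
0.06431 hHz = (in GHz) 6.431e-09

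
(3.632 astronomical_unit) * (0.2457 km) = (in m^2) 1.335e+14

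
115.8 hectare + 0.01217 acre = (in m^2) 1.158e+06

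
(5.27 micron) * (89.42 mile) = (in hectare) 7.584e-05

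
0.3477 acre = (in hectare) 0.1407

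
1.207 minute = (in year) 2.296e-06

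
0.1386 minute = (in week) 1.375e-05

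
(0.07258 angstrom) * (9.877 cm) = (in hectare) 7.169e-17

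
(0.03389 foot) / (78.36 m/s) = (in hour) 3.662e-08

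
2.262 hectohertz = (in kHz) 0.2262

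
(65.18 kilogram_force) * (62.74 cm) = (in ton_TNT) 9.585e-08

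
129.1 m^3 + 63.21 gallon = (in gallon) 3.417e+04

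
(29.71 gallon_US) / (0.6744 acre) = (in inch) 0.001622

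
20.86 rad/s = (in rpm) 199.2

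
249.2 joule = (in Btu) 0.2362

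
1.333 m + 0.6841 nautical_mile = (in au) 8.478e-09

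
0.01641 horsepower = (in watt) 12.24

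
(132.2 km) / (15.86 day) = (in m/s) 0.09647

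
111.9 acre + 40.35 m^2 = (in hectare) 45.29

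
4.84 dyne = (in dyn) 4.84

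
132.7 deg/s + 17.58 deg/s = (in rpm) 25.05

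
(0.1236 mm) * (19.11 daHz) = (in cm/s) 2.362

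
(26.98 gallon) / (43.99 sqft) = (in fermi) 2.499e+13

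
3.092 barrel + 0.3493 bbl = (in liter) 547.1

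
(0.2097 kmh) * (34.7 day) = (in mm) 1.746e+08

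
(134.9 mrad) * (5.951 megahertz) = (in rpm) 7.666e+06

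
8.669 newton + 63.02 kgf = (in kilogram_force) 63.9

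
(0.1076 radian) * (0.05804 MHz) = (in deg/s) 3.578e+05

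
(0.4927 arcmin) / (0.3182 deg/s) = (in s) 0.02581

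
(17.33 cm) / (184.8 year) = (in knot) 5.78e-11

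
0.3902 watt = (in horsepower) 0.0005233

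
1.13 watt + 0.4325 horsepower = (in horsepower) 0.434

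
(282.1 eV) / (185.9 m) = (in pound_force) 5.466e-20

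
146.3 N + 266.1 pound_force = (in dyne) 1.33e+08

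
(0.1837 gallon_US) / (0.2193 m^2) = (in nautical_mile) 1.712e-06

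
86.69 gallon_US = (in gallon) 86.69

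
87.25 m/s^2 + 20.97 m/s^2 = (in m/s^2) 108.2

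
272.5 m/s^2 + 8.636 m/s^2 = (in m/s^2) 281.1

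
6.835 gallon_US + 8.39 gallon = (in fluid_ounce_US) 1949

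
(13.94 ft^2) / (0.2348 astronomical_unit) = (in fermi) 3.687e+04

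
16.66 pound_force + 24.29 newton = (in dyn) 9.84e+06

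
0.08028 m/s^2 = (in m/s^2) 0.08028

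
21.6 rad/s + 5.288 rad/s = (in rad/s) 26.89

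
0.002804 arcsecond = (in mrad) 1.359e-05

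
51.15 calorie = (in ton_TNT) 5.115e-08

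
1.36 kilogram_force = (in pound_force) 2.998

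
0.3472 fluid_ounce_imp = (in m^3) 9.865e-06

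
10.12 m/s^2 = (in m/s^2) 10.12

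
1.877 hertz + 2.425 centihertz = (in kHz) 0.001901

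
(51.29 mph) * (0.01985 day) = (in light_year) 4.157e-12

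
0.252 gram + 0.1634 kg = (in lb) 0.3608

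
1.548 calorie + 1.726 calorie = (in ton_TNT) 3.274e-09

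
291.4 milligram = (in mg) 291.4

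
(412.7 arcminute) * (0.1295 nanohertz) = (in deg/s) 8.907e-10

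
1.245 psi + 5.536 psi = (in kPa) 46.75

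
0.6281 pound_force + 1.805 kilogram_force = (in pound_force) 4.607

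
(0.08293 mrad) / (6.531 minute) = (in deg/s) 1.213e-05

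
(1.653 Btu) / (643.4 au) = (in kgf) 1.848e-12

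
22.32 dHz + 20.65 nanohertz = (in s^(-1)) 2.232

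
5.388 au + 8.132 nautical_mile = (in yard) 8.815e+11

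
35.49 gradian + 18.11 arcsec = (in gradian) 35.5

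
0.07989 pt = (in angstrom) 2.818e+05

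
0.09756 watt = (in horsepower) 0.0001308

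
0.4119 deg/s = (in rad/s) 0.007189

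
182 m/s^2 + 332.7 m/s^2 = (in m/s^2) 514.7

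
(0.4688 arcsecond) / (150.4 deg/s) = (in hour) 2.405e-10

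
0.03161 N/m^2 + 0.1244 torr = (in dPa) 166.2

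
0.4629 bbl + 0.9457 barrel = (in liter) 223.9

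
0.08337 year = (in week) 4.347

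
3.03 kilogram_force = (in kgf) 3.03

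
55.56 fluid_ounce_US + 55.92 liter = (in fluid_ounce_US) 1946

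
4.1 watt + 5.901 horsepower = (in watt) 4404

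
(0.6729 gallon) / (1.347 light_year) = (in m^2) 1.999e-19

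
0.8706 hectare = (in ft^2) 9.371e+04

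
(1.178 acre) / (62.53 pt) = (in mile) 134.3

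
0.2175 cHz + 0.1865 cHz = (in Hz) 0.00404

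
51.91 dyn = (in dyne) 51.91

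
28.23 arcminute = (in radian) 0.008212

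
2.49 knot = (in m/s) 1.281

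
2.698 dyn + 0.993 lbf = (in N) 4.417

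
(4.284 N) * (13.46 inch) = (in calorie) 0.3501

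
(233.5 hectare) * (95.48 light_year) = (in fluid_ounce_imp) 7.423e+28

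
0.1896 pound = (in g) 86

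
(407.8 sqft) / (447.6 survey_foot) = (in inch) 10.93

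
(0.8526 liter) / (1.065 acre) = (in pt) 0.0005608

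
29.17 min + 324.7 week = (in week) 324.7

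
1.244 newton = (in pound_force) 0.2797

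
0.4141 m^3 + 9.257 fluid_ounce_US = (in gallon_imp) 91.15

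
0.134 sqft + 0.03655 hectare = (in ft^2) 3934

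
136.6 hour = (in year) 0.01559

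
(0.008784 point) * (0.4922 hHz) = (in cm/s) 0.01525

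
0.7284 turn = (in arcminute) 1.573e+04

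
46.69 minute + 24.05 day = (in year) 0.06598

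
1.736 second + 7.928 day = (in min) 1.142e+04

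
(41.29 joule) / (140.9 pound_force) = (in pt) 186.7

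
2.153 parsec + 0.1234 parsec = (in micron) 7.024e+22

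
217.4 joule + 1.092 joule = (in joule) 218.5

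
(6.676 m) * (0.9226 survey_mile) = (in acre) 2.449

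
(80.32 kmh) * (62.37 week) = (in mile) 5.229e+05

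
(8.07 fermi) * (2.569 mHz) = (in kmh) 7.463e-17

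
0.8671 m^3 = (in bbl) 5.454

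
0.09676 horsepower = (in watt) 72.15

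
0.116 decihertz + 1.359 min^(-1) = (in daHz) 0.003425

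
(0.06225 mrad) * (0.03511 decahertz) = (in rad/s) 2.186e-05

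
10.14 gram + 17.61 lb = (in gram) 7998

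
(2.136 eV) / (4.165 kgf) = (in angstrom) 8.379e-11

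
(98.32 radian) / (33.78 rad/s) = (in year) 9.229e-08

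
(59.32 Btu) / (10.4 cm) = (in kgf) 6.137e+04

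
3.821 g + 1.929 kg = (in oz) 68.18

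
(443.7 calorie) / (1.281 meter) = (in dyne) 1.449e+08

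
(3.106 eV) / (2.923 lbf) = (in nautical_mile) 2.067e-23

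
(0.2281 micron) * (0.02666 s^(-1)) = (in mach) 1.786e-11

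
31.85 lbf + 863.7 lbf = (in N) 3984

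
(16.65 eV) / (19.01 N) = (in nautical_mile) 7.577e-23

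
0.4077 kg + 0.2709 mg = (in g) 407.7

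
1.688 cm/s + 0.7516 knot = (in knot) 0.7844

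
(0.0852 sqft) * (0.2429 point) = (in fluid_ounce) 0.02293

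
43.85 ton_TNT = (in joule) 1.835e+11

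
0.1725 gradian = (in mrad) 2.71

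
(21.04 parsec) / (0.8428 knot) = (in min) 2.496e+16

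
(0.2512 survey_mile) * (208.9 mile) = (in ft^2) 1.463e+09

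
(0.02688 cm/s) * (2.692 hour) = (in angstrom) 2.605e+10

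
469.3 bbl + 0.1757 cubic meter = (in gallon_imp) 1.645e+04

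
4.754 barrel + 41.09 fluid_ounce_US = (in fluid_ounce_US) 2.56e+04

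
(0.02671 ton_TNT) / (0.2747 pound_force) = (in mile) 5.683e+04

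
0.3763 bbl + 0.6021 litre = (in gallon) 15.96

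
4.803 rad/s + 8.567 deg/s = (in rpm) 47.29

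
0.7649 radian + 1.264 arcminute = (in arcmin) 2631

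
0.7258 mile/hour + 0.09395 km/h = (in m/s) 0.3506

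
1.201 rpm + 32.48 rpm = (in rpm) 33.68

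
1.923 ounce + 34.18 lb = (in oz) 548.8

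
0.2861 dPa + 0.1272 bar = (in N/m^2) 1.272e+04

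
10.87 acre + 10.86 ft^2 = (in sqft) 4.735e+05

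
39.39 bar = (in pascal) 3.939e+06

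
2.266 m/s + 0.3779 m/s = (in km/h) 9.518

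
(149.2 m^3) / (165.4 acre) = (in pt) 0.6319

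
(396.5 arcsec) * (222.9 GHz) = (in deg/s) 2.455e+10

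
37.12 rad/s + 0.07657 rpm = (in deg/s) 2127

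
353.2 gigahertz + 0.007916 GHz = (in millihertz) 3.532e+14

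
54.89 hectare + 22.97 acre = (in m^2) 6.419e+05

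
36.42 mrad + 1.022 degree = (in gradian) 3.454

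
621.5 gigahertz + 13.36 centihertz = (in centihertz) 6.215e+13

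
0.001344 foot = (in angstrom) 4.097e+06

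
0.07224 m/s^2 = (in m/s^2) 0.07224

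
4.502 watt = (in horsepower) 0.006037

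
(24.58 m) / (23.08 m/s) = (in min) 0.01775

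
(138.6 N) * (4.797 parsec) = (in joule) 2.052e+19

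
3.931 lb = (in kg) 1.783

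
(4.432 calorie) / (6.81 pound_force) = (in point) 1735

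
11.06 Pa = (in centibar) 0.01106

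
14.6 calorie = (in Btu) 0.0579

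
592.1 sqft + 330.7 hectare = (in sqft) 3.56e+07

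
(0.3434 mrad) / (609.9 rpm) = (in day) 6.223e-11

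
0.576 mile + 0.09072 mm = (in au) 6.196e-09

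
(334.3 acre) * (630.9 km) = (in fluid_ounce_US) 2.886e+16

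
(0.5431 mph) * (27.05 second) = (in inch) 258.6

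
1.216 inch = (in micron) 3.089e+04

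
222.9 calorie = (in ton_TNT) 2.229e-07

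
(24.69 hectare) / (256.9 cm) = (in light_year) 1.016e-11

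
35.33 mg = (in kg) 3.533e-05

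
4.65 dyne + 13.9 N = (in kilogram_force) 1.417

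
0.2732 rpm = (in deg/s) 1.639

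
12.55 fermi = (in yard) 1.372e-14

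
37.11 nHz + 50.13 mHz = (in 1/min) 3.008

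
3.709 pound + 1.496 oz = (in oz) 60.84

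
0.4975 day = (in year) 0.001363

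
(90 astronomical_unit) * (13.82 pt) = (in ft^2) 7.066e+11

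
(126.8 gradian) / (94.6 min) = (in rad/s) 0.0003509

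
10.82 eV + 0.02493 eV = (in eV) 10.84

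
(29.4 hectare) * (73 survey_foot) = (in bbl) 4.115e+07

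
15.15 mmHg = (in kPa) 2.02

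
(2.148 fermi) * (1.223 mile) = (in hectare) 4.228e-16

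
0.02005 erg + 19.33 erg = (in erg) 19.35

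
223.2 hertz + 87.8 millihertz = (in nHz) 2.233e+11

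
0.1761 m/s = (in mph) 0.3939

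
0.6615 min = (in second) 39.69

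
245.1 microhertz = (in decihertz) 0.002451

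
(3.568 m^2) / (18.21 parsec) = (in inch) 2.5e-16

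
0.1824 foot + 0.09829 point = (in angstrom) 5.563e+08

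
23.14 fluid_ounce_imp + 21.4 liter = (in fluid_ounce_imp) 776.3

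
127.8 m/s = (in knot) 248.4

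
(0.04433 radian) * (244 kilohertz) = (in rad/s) 1.082e+04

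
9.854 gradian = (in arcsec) 3.193e+04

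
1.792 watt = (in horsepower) 0.002403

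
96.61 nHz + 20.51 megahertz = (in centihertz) 2.051e+09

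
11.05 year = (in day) 4033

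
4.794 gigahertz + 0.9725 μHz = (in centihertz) 4.794e+11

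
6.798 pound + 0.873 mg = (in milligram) 3.084e+06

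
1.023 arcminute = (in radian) 0.0002976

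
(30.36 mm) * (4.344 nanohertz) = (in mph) 2.95e-10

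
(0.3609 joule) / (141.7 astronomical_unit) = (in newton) 1.703e-14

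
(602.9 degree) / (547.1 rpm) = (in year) 5.824e-09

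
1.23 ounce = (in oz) 1.23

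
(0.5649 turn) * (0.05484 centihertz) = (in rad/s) 0.001946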